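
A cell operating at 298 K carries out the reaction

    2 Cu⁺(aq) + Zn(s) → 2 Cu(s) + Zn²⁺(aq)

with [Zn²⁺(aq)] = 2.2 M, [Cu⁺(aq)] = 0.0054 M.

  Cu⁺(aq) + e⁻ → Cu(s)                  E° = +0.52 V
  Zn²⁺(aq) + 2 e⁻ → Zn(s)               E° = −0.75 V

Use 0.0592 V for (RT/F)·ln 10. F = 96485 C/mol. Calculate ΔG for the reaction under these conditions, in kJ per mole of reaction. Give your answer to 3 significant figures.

E°cell = +0.52 − (−0.75) = +1.27 V; the balanced reaction transfers n = 2 electrons.
Q = [Zn²⁺(aq)] / [Cu⁺(aq)]^2 = 7.54×10^4, so log Q = 4.878 and E = +1.27 − (0.0592/2)(4.878) = +1.1256 V.
ΔG = −nFE = −(2)(96485)(+1.1256) J/mol = −217 kJ/mol.

−217 kJ/mol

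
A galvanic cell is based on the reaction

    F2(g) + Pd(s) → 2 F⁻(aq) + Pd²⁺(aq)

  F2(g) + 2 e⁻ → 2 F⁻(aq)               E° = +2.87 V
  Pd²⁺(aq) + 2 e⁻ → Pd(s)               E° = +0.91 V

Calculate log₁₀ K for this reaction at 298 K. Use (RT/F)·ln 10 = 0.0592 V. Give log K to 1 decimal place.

The F₂/F⁻ couple is reduced (cathode); E°cell = +2.87 − (+0.91) = +1.96 V with n = 2.
At equilibrium E = 0, so log K = nE°cell / 0.0592 = (2)(+1.96) / 0.0592 = 66.2.

log K = 66.2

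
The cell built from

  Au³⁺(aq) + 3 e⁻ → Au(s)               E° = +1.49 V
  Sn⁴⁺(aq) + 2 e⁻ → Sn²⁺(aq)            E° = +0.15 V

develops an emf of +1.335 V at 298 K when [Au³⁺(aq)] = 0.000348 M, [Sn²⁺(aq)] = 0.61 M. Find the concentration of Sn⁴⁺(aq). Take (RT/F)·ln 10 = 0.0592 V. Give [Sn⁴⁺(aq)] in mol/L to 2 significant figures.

0.0045 M

Au³⁺/Au is the cathode (higher E°); E°cell = +1.49 − (+0.15) = +1.34 V with n = 6.
Rearranging E = E° − (0.0592/n)·log Q gives log Q = 6(+1.34 − (+1.335))/0.0592 = 0.507.
Balancing electrons gives 2 Au³⁺(aq) + 3 Sn²⁺(aq) → 2 Au(s) + 3 Sn⁴⁺(aq); thus Q = [Sn⁴⁺(aq)]^3 / ([Au³⁺(aq)]^2·[Sn²⁺(aq)]^3).
Solving for the unknown gives log [Sn⁴⁺(aq)] = −2.351, so [Sn⁴⁺(aq)] ≈ 0.0045 M.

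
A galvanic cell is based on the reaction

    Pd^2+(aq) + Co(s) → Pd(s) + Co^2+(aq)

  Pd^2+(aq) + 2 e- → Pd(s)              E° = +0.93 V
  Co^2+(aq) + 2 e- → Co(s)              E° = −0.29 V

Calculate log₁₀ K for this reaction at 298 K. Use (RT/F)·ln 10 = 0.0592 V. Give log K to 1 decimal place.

log K = 41.2

The Pd²⁺/Pd couple is reduced (cathode); E°cell = +0.93 − (−0.29) = +1.22 V with n = 2.
At equilibrium E = 0, so log K = nE°cell / 0.0592 = (2)(+1.22) / 0.0592 = 41.2.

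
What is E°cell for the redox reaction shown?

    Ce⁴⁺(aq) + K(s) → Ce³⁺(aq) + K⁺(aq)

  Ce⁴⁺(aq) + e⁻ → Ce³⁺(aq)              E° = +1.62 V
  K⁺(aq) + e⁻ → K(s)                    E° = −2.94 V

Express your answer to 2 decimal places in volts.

In the reaction as written, Ce⁴⁺(aq) is reduced (cathode) and K⁺(aq) is produced by oxidation at the anode.
E°cell = E°(cathode) − E°(anode) = +1.62 − (−2.94) = +4.56 V.
The positive value indicates the reaction is spontaneous as written.

+4.56 V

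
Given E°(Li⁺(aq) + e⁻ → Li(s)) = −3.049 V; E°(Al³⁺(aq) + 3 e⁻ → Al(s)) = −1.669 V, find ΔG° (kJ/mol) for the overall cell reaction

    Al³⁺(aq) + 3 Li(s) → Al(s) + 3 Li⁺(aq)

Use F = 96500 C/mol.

−400 kJ/mol

In the reaction as written Al³⁺(aq) is reduced, so the Al³⁺/Al couple is the cathode and Li⁺/Li is the anode.
E°cell = −1.669 − (−3.049) = +1.380 V; balancing electrons gives n = 3.
ΔG° = −nFE°cell = −(3)(96500)(+1.380) J/mol = −400 kJ/mol.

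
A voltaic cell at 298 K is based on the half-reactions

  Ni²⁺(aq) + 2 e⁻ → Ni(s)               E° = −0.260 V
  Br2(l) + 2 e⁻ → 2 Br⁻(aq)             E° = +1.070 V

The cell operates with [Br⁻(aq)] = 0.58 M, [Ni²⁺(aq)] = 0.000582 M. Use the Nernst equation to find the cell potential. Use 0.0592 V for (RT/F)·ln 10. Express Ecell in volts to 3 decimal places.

+1.440 V

The Br₂/Br⁻ couple has the more positive E°, so it is the cathode; Ni²⁺/Ni is the anode.
The standard potential is +1.070 − (−0.260) = +1.330 V and the balanced reaction transfers n = 2 electrons.
Balancing gives Br2(l) + Ni(s) → 2 Br⁻(aq) + Ni²⁺(aq); hence Q = [Br⁻(aq)]^2·[Ni²⁺(aq)] = 0.000196 (log Q = −3.708).
By the Nernst equation, E = +1.330 − (0.0592/2)·(−3.708) = +1.440 V.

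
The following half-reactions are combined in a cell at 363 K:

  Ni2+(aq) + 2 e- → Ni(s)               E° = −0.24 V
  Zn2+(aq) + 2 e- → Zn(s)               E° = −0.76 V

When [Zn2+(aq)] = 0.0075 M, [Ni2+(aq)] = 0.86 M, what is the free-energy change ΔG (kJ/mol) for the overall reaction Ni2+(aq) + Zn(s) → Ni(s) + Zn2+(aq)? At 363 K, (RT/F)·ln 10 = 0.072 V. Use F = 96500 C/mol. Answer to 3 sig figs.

−115 kJ/mol

With Ni²⁺/Ni reduced at the cathode, E°cell = −0.24 − (−0.76) = +0.52 V and n = 2.
Q = [Zn2+(aq)] / [Ni2+(aq)] = 0.00872, so log Q = −2.059 and E = +0.52 − (0.072/2)(−2.059) = +0.5941 V.
ΔG = −nFE = −(2)(96500)(+0.5941) J/mol = −115 kJ/mol.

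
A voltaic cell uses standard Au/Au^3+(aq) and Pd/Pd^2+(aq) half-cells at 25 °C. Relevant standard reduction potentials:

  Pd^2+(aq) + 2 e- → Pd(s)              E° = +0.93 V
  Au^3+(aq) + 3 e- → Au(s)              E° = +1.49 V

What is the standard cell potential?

Of the two couples in this cell, the one with the more positive reduction potential is reduced at the cathode: here that is Au³⁺/Au (+1.49 V); Pd²⁺/Pd (+0.93 V) is the anode.
E°cell = E°(cathode) − E°(anode) = +1.49 − (+0.93) = +0.56 V.

+0.56 V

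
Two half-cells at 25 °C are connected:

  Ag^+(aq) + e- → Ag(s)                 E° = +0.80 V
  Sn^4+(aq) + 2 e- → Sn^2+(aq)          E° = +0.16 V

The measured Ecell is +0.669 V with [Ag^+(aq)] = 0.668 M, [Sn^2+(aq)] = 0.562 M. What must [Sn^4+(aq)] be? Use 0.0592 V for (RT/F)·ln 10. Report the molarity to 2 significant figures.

0.026 M

Ag⁺/Ag is the cathode (higher E°); E°cell = +0.80 − (+0.16) = +0.64 V with n = 2.
Rearranging E = E° − (0.0592/n)·log Q gives log Q = 2(+0.64 − (+0.669))/0.0592 = −0.980.
For 2 Ag^+(aq) + Sn^2+(aq) → 2 Ag(s) + Sn^4+(aq), the reaction quotient is Q = [Sn^4+(aq)] / ([Ag^+(aq)]^2·[Sn^2+(aq)]).
Solving for the unknown gives log [Sn^4+(aq)] = −1.581, so [Sn^4+(aq)] ≈ 0.026 M.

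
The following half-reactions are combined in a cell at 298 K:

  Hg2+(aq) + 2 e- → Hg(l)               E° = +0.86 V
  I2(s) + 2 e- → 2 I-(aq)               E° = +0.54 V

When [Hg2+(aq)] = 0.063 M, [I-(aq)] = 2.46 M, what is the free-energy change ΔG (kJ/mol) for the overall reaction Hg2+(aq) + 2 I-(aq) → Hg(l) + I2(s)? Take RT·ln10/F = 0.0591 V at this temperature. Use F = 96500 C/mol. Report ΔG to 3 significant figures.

−59.4 kJ/mol

The standard cell potential is +0.86 − (+0.54) = +0.32 V, with n = 2 electrons in the balanced equation.
Here Q = 1 / ([Hg2+(aq)]·[I-(aq)]^2) = 2.62 (log Q = 0.419), giving E = +0.32 − (0.0591/2)·(0.419) = +0.3076 V.
Then ΔG = −nFE = −2 × 96500 × +0.3076 J/mol = −59.4 kJ/mol.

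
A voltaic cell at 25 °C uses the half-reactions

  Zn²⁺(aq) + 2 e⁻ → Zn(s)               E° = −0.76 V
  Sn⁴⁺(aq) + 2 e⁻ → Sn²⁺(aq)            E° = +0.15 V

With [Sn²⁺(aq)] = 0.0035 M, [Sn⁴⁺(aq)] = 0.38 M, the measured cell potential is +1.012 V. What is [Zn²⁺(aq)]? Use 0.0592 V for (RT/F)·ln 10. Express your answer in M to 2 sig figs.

0.039 M

With Sn⁴⁺/Sn²⁺ at the cathode and Zn²⁺/Zn at the anode, E°cell = +0.15 − (−0.76) = +0.91 V (n = 2).
Rearranging E = E° − (0.0592/n)·log Q gives log Q = 2(+0.91 − (+1.012))/0.0592 = −3.446.
For Sn⁴⁺(aq) + Zn(s) → Sn²⁺(aq) + Zn²⁺(aq), the reaction quotient is Q = ([Sn²⁺(aq)]·[Zn²⁺(aq)]) / [Sn⁴⁺(aq)].
Isolating [Zn²⁺(aq)] in Q = 10^{−3.446} yields log [Zn²⁺(aq)] = −1.410, i.e. 0.039 M.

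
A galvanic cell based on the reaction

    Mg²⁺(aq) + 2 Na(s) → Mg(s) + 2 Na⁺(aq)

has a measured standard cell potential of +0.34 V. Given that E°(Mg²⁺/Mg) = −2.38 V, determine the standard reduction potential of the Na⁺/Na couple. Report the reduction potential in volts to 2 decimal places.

−2.72 V

In the reaction as written the Mg²⁺/Mg couple is reduced (cathode) and Na⁺/Na is oxidized (anode), so E°cell = E°(Mg²⁺/Mg) − E°(Na⁺/Na).
E°(Na⁺/Na) = E°(cathode) − E°cell = −2.38 − (+0.34) = −2.72 V.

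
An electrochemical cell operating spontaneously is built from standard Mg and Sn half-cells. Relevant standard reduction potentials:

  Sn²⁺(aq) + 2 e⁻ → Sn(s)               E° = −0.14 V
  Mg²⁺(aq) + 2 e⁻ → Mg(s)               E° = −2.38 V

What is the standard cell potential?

The Sn²⁺/Sn couple has the higher E°, so Sn ion is reduced (cathode) and Mg is oxidized (anode).
E°cell = E°(cathode) − E°(anode) = −0.14 − (−2.38) = +2.24 V.

+2.24 V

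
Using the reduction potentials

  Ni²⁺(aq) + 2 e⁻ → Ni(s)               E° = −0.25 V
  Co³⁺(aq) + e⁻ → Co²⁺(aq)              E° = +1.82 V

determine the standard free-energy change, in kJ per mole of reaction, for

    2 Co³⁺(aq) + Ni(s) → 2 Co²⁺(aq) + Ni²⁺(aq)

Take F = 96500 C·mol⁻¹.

In the reaction as written Co³⁺(aq) is reduced, so the Co³⁺/Co²⁺ couple is the cathode and Ni²⁺/Ni is the anode.
E°cell = +1.82 − (−0.25) = +2.07 V; balancing electrons gives n = 2.
ΔG° = −nFE°cell = −(2)(96500)(+2.07) J/mol = −400 kJ/mol.

−400 kJ/mol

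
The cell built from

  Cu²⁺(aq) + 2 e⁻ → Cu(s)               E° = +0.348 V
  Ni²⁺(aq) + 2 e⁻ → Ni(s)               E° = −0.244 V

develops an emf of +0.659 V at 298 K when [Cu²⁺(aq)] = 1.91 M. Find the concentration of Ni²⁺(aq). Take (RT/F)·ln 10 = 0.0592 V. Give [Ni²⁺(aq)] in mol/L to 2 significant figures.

0.010 M

Cu²⁺/Cu is the cathode (higher E°); E°cell = +0.348 − (−0.244) = +0.592 V with n = 2.
From the Nernst equation, log Q = n(E° − E)/0.0592 = 2·(+0.592 − (+0.659))/0.0592 = −2.264.
The balanced reaction is Cu²⁺(aq) + Ni(s) → Cu(s) + Ni²⁺(aq), so Q = [Ni²⁺(aq)] / [Cu²⁺(aq)].
Substituting the known concentrations and solving, log [Ni²⁺(aq)] = −1.983 and [Ni²⁺(aq)] = 0.010 M.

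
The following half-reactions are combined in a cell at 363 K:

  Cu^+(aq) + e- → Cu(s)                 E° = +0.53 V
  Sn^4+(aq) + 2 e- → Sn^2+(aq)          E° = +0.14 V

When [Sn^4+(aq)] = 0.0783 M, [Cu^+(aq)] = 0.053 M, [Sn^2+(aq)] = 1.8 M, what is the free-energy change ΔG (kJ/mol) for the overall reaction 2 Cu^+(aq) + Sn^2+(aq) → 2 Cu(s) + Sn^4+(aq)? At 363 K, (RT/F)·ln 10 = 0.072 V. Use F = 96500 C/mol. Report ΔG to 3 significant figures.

E°cell = +0.53 − (+0.14) = +0.39 V; the balanced reaction transfers n = 2 electrons.
Here Q = [Sn^4+(aq)] / ([Cu^+(aq)]^2·[Sn^2+(aq)]) = 15.5 (log Q = 1.190), giving E = +0.39 − (0.072/2)·(1.190) = +0.3472 V.
ΔG = −nFE = −(2)(96500)(+0.3472) J/mol = −67.0 kJ/mol.

−67.0 kJ/mol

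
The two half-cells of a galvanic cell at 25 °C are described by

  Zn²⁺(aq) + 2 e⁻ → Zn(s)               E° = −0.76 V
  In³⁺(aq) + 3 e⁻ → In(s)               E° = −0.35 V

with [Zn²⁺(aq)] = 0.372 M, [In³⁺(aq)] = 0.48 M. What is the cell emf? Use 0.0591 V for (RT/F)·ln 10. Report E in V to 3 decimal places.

In³⁺/In is reduced (cathode, E° = −0.35 V) and Zn²⁺/Zn is oxidized (anode).
E°cell = E°cat − E°an = −0.35 − (−0.76) = +0.41 V; n = 6.
Balancing gives 2 In³⁺(aq) + 3 Zn(s) → 2 In(s) + 3 Zn²⁺(aq); hence Q = [Zn²⁺(aq)]^3 / [In³⁺(aq)]^2 = 0.223 (log Q = −0.651).
By the Nernst equation, E = +0.41 − (0.0591/6)·(−0.651) = +0.416 V.

+0.416 V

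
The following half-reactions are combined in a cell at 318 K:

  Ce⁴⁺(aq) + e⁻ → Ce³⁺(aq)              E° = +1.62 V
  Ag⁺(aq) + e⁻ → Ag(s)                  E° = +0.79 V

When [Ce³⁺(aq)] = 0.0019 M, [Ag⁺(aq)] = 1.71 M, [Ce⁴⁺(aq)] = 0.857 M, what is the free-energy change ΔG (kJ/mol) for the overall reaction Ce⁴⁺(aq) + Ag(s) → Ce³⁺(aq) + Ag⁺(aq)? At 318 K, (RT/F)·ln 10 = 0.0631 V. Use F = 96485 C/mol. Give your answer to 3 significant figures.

−94.8 kJ/mol

The standard cell potential is +1.62 − (+0.79) = +0.83 V, with n = 1 electron in the balanced equation.
The reaction quotient is ([Ce³⁺(aq)]·[Ag⁺(aq)]) / [Ce⁴⁺(aq)] = 0.00379; by Nernst, E = +0.83 − (0.0631/1)(−2.421) = +0.9828 V.
Finally ΔG = −nFE = −(1)(96485 C/mol)(+0.9828 V) = −94.8 kJ/mol.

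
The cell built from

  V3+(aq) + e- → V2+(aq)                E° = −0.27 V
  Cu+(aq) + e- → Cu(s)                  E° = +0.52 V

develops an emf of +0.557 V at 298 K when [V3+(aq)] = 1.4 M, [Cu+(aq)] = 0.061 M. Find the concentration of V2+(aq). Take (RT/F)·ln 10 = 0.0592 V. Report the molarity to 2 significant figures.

0.0027 M

With Cu⁺/Cu at the cathode and V³⁺/V²⁺ at the anode, E°cell = +0.52 − (−0.27) = +0.79 V (n = 1).
Rearranging E = E° − (0.0592/n)·log Q gives log Q = 1(+0.79 − (+0.557))/0.0592 = 3.936.
The balanced reaction is Cu+(aq) + V2+(aq) → Cu(s) + V3+(aq), so Q = [V3+(aq)] / ([Cu+(aq)]·[V2+(aq)]).
Isolating [V2+(aq)] in Q = 10^{3.936} yields log [V2+(aq)] = −2.575, i.e. 0.0027 M.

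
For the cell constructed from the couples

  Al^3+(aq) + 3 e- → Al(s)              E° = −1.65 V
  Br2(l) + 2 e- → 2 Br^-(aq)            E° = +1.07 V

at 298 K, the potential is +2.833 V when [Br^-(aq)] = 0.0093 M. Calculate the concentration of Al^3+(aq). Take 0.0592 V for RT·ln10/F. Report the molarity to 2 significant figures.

2.3 M

With Br₂/Br⁻ at the cathode and Al³⁺/Al at the anode, E°cell = +1.07 − (−1.65) = +2.72 V (n = 6).
From the Nernst equation, log Q = n(E° − E)/0.0592 = 6·(+2.72 − (+2.833))/0.0592 = −11.453.
For 3 Br2(l) + 2 Al(s) → 6 Br^-(aq) + 2 Al^3+(aq), the reaction quotient is Q = [Br^-(aq)]^6·[Al^3+(aq)]^2.
Solving for the unknown gives log [Al^3+(aq)] = 0.368, so [Al^3+(aq)] ≈ 2.3 M.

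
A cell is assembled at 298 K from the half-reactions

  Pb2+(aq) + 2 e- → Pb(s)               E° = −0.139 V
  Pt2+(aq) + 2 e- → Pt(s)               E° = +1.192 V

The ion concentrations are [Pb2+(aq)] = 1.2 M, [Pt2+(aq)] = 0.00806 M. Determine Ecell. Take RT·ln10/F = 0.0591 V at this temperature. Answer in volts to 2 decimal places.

+1.27 V

Since E°(Pt²⁺/Pt) > E°(Pb²⁺/Pb), Pt²⁺/Pt serves as the cathode.
E°cell = +1.192 − (−0.139) = +1.331 V, with n = 2 electrons transferred.
The balanced reaction is Pt2+(aq) + Pb(s) → Pt(s) + Pb2+(aq), so Q = [Pb2+(aq)] / [Pt2+(aq)] = 149 and log Q = 2.173.
E = E° − (0.0591/n)·log Q = +1.331 − (0.0591/2)(2.173) = +1.27 V.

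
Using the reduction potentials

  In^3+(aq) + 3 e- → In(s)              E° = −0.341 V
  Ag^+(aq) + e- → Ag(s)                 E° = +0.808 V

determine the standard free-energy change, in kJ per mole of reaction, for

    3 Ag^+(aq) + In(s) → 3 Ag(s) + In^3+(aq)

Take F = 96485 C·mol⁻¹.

In the reaction as written Ag^+(aq) is reduced, so the Ag⁺/Ag couple is the cathode and In³⁺/In is the anode.
E°cell = +0.808 − (−0.341) = +1.149 V; balancing electrons gives n = 3.
ΔG° = −nFE°cell = −(3)(96485)(+1.149) J/mol = −333 kJ/mol.

−333 kJ/mol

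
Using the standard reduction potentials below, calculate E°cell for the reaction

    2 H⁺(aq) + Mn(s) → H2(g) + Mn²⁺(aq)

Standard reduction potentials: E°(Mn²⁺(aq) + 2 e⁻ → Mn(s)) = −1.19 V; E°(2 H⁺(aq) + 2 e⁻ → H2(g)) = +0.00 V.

In the reaction as written, H⁺(aq) is reduced (cathode) and Mn²⁺(aq) is produced by oxidation at the anode.
E°cell = E°(cathode) − E°(anode) = +0.00 − (−1.19) = +1.19 V.

+1.19 V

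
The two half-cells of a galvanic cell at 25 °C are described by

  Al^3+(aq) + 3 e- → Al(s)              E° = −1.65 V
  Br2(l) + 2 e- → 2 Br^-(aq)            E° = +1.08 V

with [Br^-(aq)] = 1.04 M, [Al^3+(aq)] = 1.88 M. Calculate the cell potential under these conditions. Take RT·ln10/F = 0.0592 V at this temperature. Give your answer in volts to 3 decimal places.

+2.724 V

Br₂/Br⁻ is reduced (cathode, E° = +1.08 V) and Al³⁺/Al is oxidized (anode).
The standard potential is +1.08 − (−1.65) = +2.73 V and the balanced reaction transfers n = 6 electrons.
For the overall reaction 3 Br2(l) + 2 Al(s) → 6 Br^-(aq) + 2 Al^3+(aq), Q = [Br^-(aq)]^6·[Al^3+(aq)]^2 = 4.47, giving log Q = 0.651.
E = E° − (0.0592/n)·log Q = +2.73 − (0.0592/6)(0.651) = +2.724 V.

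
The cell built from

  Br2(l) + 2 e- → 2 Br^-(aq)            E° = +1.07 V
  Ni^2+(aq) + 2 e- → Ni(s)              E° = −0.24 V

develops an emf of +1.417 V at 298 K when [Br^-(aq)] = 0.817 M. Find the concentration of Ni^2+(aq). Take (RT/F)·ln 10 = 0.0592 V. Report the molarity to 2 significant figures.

With Br₂/Br⁻ at the cathode and Ni²⁺/Ni at the anode, E°cell = +1.07 − (−0.24) = +1.31 V (n = 2).
Rearranging E = E° − (0.0592/n)·log Q gives log Q = 2(+1.31 − (+1.417))/0.0592 = −3.615.
The balanced reaction is Br2(l) + Ni(s) → 2 Br^-(aq) + Ni^2+(aq), so Q = [Br^-(aq)]^2·[Ni^2+(aq)].
Substituting the known concentrations and solving, log [Ni^2+(aq)] = −3.439 and [Ni^2+(aq)] = 0.00036 M.

0.00036 M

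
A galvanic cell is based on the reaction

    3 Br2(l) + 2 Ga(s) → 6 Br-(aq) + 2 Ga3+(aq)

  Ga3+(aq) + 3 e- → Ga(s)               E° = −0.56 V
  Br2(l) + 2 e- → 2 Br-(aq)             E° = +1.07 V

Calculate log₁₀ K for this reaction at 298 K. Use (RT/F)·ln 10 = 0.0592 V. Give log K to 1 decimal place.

log K = 165.2

The Br₂/Br⁻ couple is reduced (cathode); E°cell = +1.07 − (−0.56) = +1.63 V with n = 6.
At equilibrium E = 0, so log K = nE°cell / 0.0592 = (6)(+1.63) / 0.0592 = 165.2.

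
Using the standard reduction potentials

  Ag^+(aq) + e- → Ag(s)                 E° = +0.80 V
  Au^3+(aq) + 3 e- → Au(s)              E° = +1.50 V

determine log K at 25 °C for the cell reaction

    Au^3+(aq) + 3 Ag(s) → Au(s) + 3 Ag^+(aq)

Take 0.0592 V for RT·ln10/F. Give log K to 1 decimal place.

The Au³⁺/Au couple is reduced (cathode); E°cell = +1.50 − (+0.80) = +0.70 V with n = 3.
At equilibrium E = 0, so log K = nE°cell / 0.0592 = (3)(+0.70) / 0.0592 = 35.5.

log K = 35.5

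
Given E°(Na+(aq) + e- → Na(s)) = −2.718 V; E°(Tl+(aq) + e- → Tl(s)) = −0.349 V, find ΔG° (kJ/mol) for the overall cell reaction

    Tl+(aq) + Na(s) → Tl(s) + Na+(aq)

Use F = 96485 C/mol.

In the reaction as written Tl+(aq) is reduced, so the Tl⁺/Tl couple is the cathode and Na⁺/Na is the anode.
E°cell = −0.349 − (−2.718) = +2.369 V; balancing electrons gives n = 1.
ΔG° = −nFE°cell = −(1)(96485)(+2.369) J/mol = −229 kJ/mol.

−229 kJ/mol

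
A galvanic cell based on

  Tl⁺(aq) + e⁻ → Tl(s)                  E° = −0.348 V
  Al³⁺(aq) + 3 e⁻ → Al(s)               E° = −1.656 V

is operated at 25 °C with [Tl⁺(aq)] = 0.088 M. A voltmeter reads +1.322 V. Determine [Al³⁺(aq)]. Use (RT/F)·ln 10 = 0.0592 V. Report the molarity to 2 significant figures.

The Tl⁺/Tl couple has the larger reduction potential, so it is the cathode: E°cell = −0.348 − (−1.656) = +1.308 V and n = 3.
Rearranging E = E° − (0.0592/n)·log Q gives log Q = 3(+1.308 − (+1.322))/0.0592 = −0.709.
For 3 Tl⁺(aq) + Al(s) → 3 Tl(s) + Al³⁺(aq), the reaction quotient is Q = [Al³⁺(aq)] / [Tl⁺(aq)]^3.
Substituting the known concentrations and solving, log [Al³⁺(aq)] = −3.876 and [Al³⁺(aq)] = 0.00013 M.

0.00013 M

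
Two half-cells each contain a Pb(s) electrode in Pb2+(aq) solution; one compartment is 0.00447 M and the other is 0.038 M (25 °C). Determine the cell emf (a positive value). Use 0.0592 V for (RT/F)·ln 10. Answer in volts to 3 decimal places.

For a concentration cell E°cell = 0, since both electrodes use the same couple.
The compartment with the higher Pb2+(aq) concentration (0.038 M) acts as the cathode; ions are reduced there and produced at the dilute (0.00447 M) anode.
With n = 2, Ecell = −(0.0592/2)·log([dilute]/[conc]) = −(0.0592/2)·log(0.00447/0.038) = +0.028 V.

0.028 V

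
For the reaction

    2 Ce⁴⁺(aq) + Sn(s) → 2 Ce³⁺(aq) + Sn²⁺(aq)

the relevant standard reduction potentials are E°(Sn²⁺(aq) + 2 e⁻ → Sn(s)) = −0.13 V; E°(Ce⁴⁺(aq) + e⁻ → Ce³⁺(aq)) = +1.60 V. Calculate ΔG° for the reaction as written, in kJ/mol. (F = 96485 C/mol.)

In the reaction as written Ce⁴⁺(aq) is reduced, so the Ce⁴⁺/Ce³⁺ couple is the cathode and Sn²⁺/Sn is the anode.
E°cell = +1.60 − (−0.13) = +1.73 V; balancing electrons gives n = 2.
ΔG° = −nFE°cell = −(2)(96485)(+1.73) J/mol = −334 kJ/mol.

−334 kJ/mol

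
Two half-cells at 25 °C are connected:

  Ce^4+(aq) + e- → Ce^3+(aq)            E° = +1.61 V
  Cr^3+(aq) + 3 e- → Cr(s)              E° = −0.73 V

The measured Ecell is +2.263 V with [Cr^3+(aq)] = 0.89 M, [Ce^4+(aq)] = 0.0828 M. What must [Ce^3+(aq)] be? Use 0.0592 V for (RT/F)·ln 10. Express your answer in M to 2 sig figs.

1.7 M

The Ce⁴⁺/Ce³⁺ couple has the larger reduction potential, so it is the cathode: E°cell = +1.61 − (−0.73) = +2.34 V and n = 3.
Rearranging E = E° − (0.0592/n)·log Q gives log Q = 3(+2.34 − (+2.263))/0.0592 = 3.902.
For 3 Ce^4+(aq) + Cr(s) → 3 Ce^3+(aq) + Cr^3+(aq), the reaction quotient is Q = ([Ce^3+(aq)]^3·[Cr^3+(aq)]) / [Ce^4+(aq)]^3.
Solving for the unknown gives log [Ce^3+(aq)] = 0.236, so [Ce^3+(aq)] ≈ 1.7 M.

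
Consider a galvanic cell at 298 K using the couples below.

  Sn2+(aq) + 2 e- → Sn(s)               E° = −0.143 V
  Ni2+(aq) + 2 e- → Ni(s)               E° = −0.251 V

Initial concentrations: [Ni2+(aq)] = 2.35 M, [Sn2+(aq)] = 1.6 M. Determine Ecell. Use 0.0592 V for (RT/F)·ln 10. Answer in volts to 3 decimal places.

Sn²⁺/Sn is reduced (cathode, E° = −0.143 V) and Ni²⁺/Ni is oxidized (anode).
E°cell = E°cat − E°an = −0.143 − (−0.251) = +0.108 V; n = 2.
The balanced reaction is Sn2+(aq) + Ni(s) → Sn(s) + Ni2+(aq), so Q = [Ni2+(aq)] / [Sn2+(aq)] = 1.47 and log Q = 0.167.
By the Nernst equation, E = +0.108 − (0.0592/2)·(0.167) = +0.103 V.

+0.103 V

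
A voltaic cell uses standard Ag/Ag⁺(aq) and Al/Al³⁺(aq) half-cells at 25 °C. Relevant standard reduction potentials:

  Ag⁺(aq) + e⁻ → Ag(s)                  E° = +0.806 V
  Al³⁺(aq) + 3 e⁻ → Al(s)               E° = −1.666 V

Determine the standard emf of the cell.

+2.472 V

Of the two couples in this cell, the one with the more positive reduction potential is reduced at the cathode: here that is Ag⁺/Ag (+0.806 V); Al³⁺/Al (−1.666 V) is the anode.
E°cell = E°(cathode) − E°(anode) = +0.806 − (−1.666) = +2.472 V.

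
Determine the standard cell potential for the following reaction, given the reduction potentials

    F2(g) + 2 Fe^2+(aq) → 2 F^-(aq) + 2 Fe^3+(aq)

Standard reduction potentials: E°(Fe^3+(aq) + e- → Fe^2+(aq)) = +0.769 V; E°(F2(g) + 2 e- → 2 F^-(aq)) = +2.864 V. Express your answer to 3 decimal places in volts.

+2.095 V

F2(g) gains electrons, so the F₂/F⁻ couple is the cathode; the Fe³⁺/Fe²⁺ couple is the anode.
E°cell = E°(cathode) − E°(anode) = +2.864 − (+0.769) = +2.095 V.
The positive value indicates the reaction is spontaneous as written.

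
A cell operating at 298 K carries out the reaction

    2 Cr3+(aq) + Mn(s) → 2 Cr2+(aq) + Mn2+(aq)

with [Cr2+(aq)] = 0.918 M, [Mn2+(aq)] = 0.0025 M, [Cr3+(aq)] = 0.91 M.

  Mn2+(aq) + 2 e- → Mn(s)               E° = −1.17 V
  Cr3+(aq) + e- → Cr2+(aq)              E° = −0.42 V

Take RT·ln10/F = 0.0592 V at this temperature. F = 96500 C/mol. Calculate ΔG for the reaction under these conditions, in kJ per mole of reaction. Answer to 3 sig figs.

With Cr³⁺/Cr²⁺ reduced at the cathode, E°cell = −0.42 − (−1.17) = +0.75 V and n = 2.
Here Q = ([Cr2+(aq)]^2·[Mn2+(aq)]) / [Cr3+(aq)]^2 = 0.00254 (log Q = −2.594), giving E = +0.75 − (0.0592/2)·(−2.594) = +0.8268 V.
Finally ΔG = −nFE = −(2)(96500 C/mol)(+0.8268 V) = −160 kJ/mol.

−160 kJ/mol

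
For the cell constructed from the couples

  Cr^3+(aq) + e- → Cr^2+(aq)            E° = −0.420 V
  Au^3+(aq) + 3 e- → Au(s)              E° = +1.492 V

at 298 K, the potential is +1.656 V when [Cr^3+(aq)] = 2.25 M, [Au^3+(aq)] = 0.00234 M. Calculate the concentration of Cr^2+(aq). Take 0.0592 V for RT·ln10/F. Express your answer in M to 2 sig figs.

0.00080 M

The Au³⁺/Au couple has the larger reduction potential, so it is the cathode: E°cell = +1.492 − (−0.420) = +1.912 V and n = 3.
Rearranging E = E° − (0.0592/n)·log Q gives log Q = 3(+1.912 − (+1.656))/0.0592 = 12.973.
Balancing electrons gives Au^3+(aq) + 3 Cr^2+(aq) → Au(s) + 3 Cr^3+(aq); thus Q = [Cr^3+(aq)]^3 / ([Au^3+(aq)]·[Cr^2+(aq)]^3).
Solving for the unknown gives log [Cr^2+(aq)] = −3.095, so [Cr^2+(aq)] ≈ 0.00080 M.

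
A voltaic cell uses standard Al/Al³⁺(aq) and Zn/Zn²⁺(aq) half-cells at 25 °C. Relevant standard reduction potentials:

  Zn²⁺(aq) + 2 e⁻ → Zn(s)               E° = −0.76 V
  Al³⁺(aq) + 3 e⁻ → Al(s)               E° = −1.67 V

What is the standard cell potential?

+0.91 V

The Zn²⁺/Zn couple has the higher E°, so Zn ion is reduced (cathode) and Al is oxidized (anode).
E°cell = E°(cathode) − E°(anode) = −0.76 − (−1.67) = +0.91 V.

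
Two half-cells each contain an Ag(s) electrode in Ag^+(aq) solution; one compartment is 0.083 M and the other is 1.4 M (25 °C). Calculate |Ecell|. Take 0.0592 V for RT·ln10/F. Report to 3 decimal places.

For a concentration cell E°cell = 0, since both electrodes use the same couple.
The compartment with the higher Ag^+(aq) concentration (1.4 M) acts as the cathode; ions are reduced there and produced at the dilute (0.083 M) anode.
With n = 1, Ecell = −(0.0592/1)·log([dilute]/[conc]) = −(0.0592/1)·log(0.083/1.4) = +0.073 V.

0.073 V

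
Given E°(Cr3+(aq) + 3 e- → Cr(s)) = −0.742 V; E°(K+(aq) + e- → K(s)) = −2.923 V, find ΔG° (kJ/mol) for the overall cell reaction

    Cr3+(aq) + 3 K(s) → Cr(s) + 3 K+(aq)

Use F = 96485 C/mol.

In the reaction as written Cr3+(aq) is reduced, so the Cr³⁺/Cr couple is the cathode and K⁺/K is the anode.
E°cell = −0.742 − (−2.923) = +2.181 V; balancing electrons gives n = 3.
ΔG° = −nFE°cell = −(3)(96485)(+2.181) J/mol = −631 kJ/mol.

−631 kJ/mol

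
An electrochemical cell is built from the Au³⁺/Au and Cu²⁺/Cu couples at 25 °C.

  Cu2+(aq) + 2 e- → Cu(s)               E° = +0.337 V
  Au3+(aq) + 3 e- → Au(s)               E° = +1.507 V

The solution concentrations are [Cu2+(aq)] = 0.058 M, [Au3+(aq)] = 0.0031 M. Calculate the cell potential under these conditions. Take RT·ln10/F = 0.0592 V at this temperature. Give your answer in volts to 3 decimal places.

+1.157 V

The Au³⁺/Au couple has the more positive E°, so it is the cathode; Cu²⁺/Cu is the anode.
E°cell = E°cat − E°an = +1.507 − (+0.337) = +1.170 V; n = 6.
Balancing gives 2 Au3+(aq) + 3 Cu(s) → 2 Au(s) + 3 Cu2+(aq); hence Q = [Cu2+(aq)]^3 / [Au3+(aq)]^2 = 20.3 (log Q = 1.308).
E = E° − (0.0592/n)·log Q = +1.170 − (0.0592/6)(1.308) = +1.157 V.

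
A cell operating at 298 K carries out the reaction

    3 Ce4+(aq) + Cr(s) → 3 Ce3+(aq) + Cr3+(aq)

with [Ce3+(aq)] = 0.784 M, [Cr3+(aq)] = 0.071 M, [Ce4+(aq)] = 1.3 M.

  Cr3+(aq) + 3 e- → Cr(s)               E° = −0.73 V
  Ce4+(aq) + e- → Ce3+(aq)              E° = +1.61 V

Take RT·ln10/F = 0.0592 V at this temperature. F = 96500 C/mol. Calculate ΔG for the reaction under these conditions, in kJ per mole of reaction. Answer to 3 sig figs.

With Ce⁴⁺/Ce³⁺ reduced at the cathode, E°cell = +1.61 − (−0.73) = +2.34 V and n = 3.
Here Q = ([Ce3+(aq)]^3·[Cr3+(aq)]) / [Ce4+(aq)]^3 = 0.0156 (log Q = −1.808), giving E = +2.34 − (0.0592/3)·(−1.808) = +2.3757 V.
Finally ΔG = −nFE = −(3)(96500 C/mol)(+2.3757 V) = −688 kJ/mol.

−688 kJ/mol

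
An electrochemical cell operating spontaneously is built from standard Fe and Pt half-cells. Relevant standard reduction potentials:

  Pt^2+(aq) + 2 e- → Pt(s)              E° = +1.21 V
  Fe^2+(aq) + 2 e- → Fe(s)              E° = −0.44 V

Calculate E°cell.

+1.65 V

The Pt²⁺/Pt couple has the higher E°, so Pt ion is reduced (cathode) and Fe is oxidized (anode).
E°cell = E°(cathode) − E°(anode) = +1.21 − (−0.44) = +1.65 V.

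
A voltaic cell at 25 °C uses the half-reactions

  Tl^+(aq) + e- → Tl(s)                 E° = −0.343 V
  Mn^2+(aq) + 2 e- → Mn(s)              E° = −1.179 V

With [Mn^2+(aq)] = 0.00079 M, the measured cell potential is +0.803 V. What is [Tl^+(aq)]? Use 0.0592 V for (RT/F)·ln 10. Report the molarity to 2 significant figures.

0.0078 M

The Tl⁺/Tl couple has the larger reduction potential, so it is the cathode: E°cell = −0.343 − (−1.179) = +0.836 V and n = 2.
Since E = E° − (0.0592/n)·log Q, log Q = n(E° − E)/0.0592 = 1.115.
For 2 Tl^+(aq) + Mn(s) → 2 Tl(s) + Mn^2+(aq), the reaction quotient is Q = [Mn^2+(aq)] / [Tl^+(aq)]^2.
Substituting the known concentrations and solving, log [Tl^+(aq)] = −2.109 and [Tl^+(aq)] = 0.0078 M.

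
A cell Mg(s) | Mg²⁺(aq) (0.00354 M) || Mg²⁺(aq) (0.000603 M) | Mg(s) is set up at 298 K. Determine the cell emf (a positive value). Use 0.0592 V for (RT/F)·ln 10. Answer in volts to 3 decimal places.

0.023 V

For a concentration cell E°cell = 0, since both electrodes use the same couple.
The compartment with the higher Mg²⁺(aq) concentration (0.00354 M) acts as the cathode; ions are reduced there and produced at the dilute (0.000603 M) anode.
With n = 2, Ecell = −(0.0592/2)·log([dilute]/[conc]) = −(0.0592/2)·log(0.000603/0.00354) = +0.023 V.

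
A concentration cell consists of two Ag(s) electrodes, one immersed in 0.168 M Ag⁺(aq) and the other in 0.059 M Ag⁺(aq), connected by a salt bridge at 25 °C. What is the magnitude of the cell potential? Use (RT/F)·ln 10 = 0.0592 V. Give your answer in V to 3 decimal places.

For a concentration cell E°cell = 0, since both electrodes use the same couple.
The compartment with the higher Ag⁺(aq) concentration (0.168 M) acts as the cathode; ions are reduced there and produced at the dilute (0.059 M) anode.
With n = 1, Ecell = −(0.0592/1)·log([dilute]/[conc]) = −(0.0592/1)·log(0.059/0.168) = +0.027 V.

0.027 V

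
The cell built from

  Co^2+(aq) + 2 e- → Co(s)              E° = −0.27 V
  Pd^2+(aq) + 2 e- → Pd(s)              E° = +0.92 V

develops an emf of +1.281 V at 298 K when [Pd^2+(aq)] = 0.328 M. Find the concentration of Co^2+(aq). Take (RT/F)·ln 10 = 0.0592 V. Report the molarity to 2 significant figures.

Pd²⁺/Pd is the cathode (higher E°); E°cell = +0.92 − (−0.27) = +1.19 V with n = 2.
From the Nernst equation, log Q = n(E° − E)/0.0592 = 2·(+1.19 − (+1.281))/0.0592 = −3.074.
The balanced reaction is Pd^2+(aq) + Co(s) → Pd(s) + Co^2+(aq), so Q = [Co^2+(aq)] / [Pd^2+(aq)].
Substituting the known concentrations and solving, log [Co^2+(aq)] = −3.558 and [Co^2+(aq)] = 0.00028 M.

0.00028 M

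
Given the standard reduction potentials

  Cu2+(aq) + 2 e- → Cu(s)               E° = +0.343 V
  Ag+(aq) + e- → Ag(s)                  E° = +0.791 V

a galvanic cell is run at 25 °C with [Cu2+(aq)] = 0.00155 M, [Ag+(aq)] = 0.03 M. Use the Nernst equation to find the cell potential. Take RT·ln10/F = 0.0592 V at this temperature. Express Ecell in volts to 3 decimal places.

Since E°(Ag⁺/Ag) > E°(Cu²⁺/Cu), Ag⁺/Ag serves as the cathode.
E°cell = E°cat − E°an = +0.791 − (+0.343) = +0.448 V; n = 2.
The balanced reaction is 2 Ag+(aq) + Cu(s) → 2 Ag(s) + Cu2+(aq), so Q = [Cu2+(aq)] / [Ag+(aq)]^2 = 1.72 and log Q = 0.236.
E = E° − (0.0592/n)·log Q = +0.448 − (0.0592/2)(0.236) = +0.441 V.

+0.441 V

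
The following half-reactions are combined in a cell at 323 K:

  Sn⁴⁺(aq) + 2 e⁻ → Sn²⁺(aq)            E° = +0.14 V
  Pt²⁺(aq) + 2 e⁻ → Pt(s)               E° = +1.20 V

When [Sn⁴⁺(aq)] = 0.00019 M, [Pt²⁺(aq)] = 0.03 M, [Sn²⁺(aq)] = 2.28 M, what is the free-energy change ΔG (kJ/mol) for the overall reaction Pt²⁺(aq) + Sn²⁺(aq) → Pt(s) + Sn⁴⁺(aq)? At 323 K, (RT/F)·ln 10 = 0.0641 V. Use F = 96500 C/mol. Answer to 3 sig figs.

−220 kJ/mol

E°cell = +1.20 − (+0.14) = +1.06 V; the balanced reaction transfers n = 2 electrons.
Here Q = [Sn⁴⁺(aq)] / ([Pt²⁺(aq)]·[Sn²⁺(aq)]) = 0.00278 (log Q = −2.556), giving E = +1.06 − (0.0641/2)·(−2.556) = +1.1419 V.
Then ΔG = −nFE = −2 × 96500 × +1.1419 J/mol = −220 kJ/mol.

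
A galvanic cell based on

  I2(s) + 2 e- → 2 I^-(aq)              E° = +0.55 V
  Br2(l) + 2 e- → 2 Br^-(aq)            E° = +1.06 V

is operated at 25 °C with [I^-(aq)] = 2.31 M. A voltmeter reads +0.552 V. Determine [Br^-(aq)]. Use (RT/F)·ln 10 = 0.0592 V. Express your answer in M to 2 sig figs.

0.45 M

With Br₂/Br⁻ at the cathode and I₂/I⁻ at the anode, E°cell = +1.06 − (+0.55) = +0.51 V (n = 2).
From the Nernst equation, log Q = n(E° − E)/0.0592 = 2·(+0.51 − (+0.552))/0.0592 = −1.419.
The balanced reaction is Br2(l) + 2 I^-(aq) → 2 Br^-(aq) + I2(s), so Q = [Br^-(aq)]^2 / [I^-(aq)]^2.
Substituting the known concentrations and solving, log [Br^-(aq)] = −0.346 and [Br^-(aq)] = 0.45 M.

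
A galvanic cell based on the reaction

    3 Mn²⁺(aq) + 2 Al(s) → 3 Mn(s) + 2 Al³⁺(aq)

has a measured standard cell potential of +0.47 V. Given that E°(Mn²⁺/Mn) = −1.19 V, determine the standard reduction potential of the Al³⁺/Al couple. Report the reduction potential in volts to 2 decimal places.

−1.66 V

In the reaction as written the Mn²⁺/Mn couple is reduced (cathode) and Al³⁺/Al is oxidized (anode), so E°cell = E°(Mn²⁺/Mn) − E°(Al³⁺/Al).
E°(Al³⁺/Al) = E°(cathode) − E°cell = −1.19 − (+0.47) = −1.66 V.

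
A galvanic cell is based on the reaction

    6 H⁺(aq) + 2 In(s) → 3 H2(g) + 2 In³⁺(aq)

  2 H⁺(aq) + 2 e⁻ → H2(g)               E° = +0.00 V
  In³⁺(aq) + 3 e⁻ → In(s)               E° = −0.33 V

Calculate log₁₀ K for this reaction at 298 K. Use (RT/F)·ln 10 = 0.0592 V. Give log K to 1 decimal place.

log K = 33.4

The 2H⁺/H₂ couple is reduced (cathode); E°cell = +0.00 − (−0.33) = +0.33 V with n = 6.
At equilibrium E = 0, so log K = nE°cell / 0.0592 = (6)(+0.33) / 0.0592 = 33.4.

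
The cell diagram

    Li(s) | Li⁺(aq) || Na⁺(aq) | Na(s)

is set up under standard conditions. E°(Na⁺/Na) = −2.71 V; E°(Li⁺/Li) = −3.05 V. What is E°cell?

By convention the left-hand electrode in cell notation is the anode (oxidation) and the right-hand electrode is the cathode (reduction).
E°cell = E°(right) − E°(left) = −2.71 − (−3.05) = +0.34 V.

+0.34 V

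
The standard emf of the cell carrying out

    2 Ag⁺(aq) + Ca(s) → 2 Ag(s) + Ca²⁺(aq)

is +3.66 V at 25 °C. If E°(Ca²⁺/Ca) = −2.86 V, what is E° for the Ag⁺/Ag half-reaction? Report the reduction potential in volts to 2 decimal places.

In the reaction as written the Ag⁺/Ag couple is reduced (cathode) and Ca²⁺/Ca is oxidized (anode), so E°cell = E°(Ag⁺/Ag) − E°(Ca²⁺/Ca).
E°(Ag⁺/Ag) = E°cell + E°(anode) = +3.66 + (−2.86) = +0.80 V.

+0.80 V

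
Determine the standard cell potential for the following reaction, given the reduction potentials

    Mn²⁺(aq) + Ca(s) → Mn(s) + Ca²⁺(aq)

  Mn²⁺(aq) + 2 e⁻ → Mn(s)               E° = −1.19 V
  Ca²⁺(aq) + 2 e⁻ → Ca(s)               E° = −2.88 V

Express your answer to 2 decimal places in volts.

Mn²⁺(aq) gains electrons, so the Mn²⁺/Mn couple is the cathode; the Ca²⁺/Ca couple is the anode.
E°cell = E°(cathode) − E°(anode) = −1.19 − (−2.88) = +1.69 V.

+1.69 V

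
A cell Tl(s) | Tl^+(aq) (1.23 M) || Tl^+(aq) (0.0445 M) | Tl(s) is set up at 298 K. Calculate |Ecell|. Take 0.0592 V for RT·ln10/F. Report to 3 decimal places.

For a concentration cell E°cell = 0, since both electrodes use the same couple.
The compartment with the higher Tl^+(aq) concentration (1.23 M) acts as the cathode; ions are reduced there and produced at the dilute (0.0445 M) anode.
With n = 1, Ecell = −(0.0592/1)·log([dilute]/[conc]) = −(0.0592/1)·log(0.0445/1.23) = +0.085 V.

0.085 V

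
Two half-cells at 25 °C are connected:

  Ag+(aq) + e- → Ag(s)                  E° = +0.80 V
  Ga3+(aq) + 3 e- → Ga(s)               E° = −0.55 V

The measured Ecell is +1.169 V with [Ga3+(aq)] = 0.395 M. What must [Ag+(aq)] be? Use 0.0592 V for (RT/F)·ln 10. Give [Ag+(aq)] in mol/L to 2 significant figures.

Ag⁺/Ag is the cathode (higher E°); E°cell = +0.80 − (−0.55) = +1.35 V with n = 3.
Rearranging E = E° − (0.0592/n)·log Q gives log Q = 3(+1.35 − (+1.169))/0.0592 = 9.172.
For 3 Ag+(aq) + Ga(s) → 3 Ag(s) + Ga3+(aq), the reaction quotient is Q = [Ga3+(aq)] / [Ag+(aq)]^3.
Substituting the known concentrations and solving, log [Ag+(aq)] = −3.192 and [Ag+(aq)] = 0.00064 M.

0.00064 M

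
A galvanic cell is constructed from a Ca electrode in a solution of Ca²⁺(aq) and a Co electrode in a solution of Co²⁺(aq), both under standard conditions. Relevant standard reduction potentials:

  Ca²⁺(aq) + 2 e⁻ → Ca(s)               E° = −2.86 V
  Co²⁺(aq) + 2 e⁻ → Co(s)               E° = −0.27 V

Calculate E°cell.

Of the two couples in this cell, the one with the more positive reduction potential is reduced at the cathode: here that is Co²⁺/Co (−0.27 V); Ca²⁺/Ca (−2.86 V) is the anode.
E°cell = E°(cathode) − E°(anode) = −0.27 − (−2.86) = +2.59 V.

+2.59 V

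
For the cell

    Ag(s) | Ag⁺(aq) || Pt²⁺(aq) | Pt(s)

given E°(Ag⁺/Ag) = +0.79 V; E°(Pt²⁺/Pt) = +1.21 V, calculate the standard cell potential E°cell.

+0.42 V

By convention the left-hand electrode in cell notation is the anode (oxidation) and the right-hand electrode is the cathode (reduction).
E°cell = E°(right) − E°(left) = +1.21 − (+0.79) = +0.42 V.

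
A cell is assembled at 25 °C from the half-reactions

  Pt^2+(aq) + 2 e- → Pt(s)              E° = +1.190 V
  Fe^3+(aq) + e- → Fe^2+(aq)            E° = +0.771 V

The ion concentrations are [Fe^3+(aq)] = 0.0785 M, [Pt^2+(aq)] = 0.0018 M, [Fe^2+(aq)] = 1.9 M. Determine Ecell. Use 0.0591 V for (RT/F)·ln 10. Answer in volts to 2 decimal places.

+0.42 V

Pt²⁺/Pt is reduced (cathode, E° = +1.190 V) and Fe³⁺/Fe²⁺ is oxidized (anode).
E°cell = E°cat − E°an = +1.190 − (+0.771) = +0.419 V; n = 2.
Balancing gives Pt^2+(aq) + 2 Fe^2+(aq) → Pt(s) + 2 Fe^3+(aq); hence Q = [Fe^3+(aq)]^2 / ([Pt^2+(aq)]·[Fe^2+(aq)]^2) = 0.948 (log Q = −0.023).
E = E° − (0.0591/n)·log Q = +0.419 − (0.0591/2)(−0.023) = +0.42 V.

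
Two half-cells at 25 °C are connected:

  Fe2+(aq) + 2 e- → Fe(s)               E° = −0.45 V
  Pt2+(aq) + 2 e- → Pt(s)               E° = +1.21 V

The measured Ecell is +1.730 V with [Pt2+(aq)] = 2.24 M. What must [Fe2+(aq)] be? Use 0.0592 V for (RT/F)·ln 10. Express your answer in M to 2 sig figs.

0.0097 M

With Pt²⁺/Pt at the cathode and Fe²⁺/Fe at the anode, E°cell = +1.21 − (−0.45) = +1.66 V (n = 2).
Rearranging E = E° − (0.0592/n)·log Q gives log Q = 2(+1.66 − (+1.730))/0.0592 = −2.365.
For Pt2+(aq) + Fe(s) → Pt(s) + Fe2+(aq), the reaction quotient is Q = [Fe2+(aq)] / [Pt2+(aq)].
Isolating [Fe2+(aq)] in Q = 10^{−2.365} yields log [Fe2+(aq)] = −2.015, i.e. 0.0097 M.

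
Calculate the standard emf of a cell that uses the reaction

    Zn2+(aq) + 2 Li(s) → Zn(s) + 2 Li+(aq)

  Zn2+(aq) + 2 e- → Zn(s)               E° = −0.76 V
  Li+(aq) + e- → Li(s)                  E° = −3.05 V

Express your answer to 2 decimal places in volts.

Zn2+(aq) gains electrons, so the Zn²⁺/Zn couple is the cathode; the Li⁺/Li couple is the anode.
E°cell = E°(cathode) − E°(anode) = −0.76 − (−3.05) = +2.29 V.
The positive value indicates the reaction is spontaneous as written.

+2.29 V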